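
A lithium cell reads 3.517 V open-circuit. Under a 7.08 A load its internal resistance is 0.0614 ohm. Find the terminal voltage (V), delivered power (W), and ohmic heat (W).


Step 1: V_terminal = OCV - I*R = 3.517 - 7.08 * 0.0614 = 3.0823 V
Step 2: P_out = V_terminal * I = 3.0823 * 7.08 = 21.82 W
Step 3: Q = I^2 * R = 7.08^2 * 0.0614 = 3.078 W

V=3.0823 V, P=21.82 W, Q=3.078 W


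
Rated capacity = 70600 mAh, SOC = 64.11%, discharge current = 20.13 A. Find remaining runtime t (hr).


Convert: C_total = 70600 mAh = 70.6 Ah
Step 1: remaining = SOC/100 * C_total = 64.11/100 * 70.6 = 45.262 Ah
Step 2: t = remaining / I = 45.262 / 20.13 = 2.248 hr

2.248 hr


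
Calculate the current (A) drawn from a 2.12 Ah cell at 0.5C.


I = C_rate * capacity = 0.5 * 2.12 = 1.06 A

1.06 A


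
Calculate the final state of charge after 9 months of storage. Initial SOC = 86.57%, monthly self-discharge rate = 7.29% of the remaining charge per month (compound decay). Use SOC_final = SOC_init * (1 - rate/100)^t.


Monthly retention factor = 1 - 7.29/100 = 0.9271
Over 9 months: factor^9 = 0.50599
SOC_final = 86.57 * 0.50599 = 43.80%

43.80%


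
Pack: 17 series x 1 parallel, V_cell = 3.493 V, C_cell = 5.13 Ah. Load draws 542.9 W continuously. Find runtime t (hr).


Step 1: E_pack = Ns * V_cell * Np * C_cell = 17 * 3.493 * 1 * 5.13 = 304.62 Wh
Step 2: t = E_pack / P = 304.62 / 542.9 = 0.5611 hr

0.5611 hr


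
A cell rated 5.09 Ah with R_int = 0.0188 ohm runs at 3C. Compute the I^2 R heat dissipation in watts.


Step 1: I = C_rate * capacity = 3 * 5.09 = 15.27 A
Step 2: Q = I^2 * R = 15.27^2 * 0.0188 = 233.17 * 0.0188 = 4.384 W

4.384 W


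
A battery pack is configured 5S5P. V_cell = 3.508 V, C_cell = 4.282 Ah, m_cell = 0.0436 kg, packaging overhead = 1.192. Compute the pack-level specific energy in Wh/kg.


Step 1: V_pack = 5 * 3.508 = 17.54 V
Step 2: C_pack = 5 * 4.282 = 21.41 Ah
Step 3: E_pack = V_pack * C_pack = 17.54 * 21.41 = 375.53 Wh
Step 4: m_pack = 5 * 5 * 0.0436 * 1.192 = 1.2993 kg
Step 5: ED = E_pack / m_pack = 375.53 / 1.2993 = 289.0 Wh/kg

289.0 Wh/kg


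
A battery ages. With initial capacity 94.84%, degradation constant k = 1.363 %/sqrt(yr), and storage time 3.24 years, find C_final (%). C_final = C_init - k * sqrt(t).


Step 1: sqrt(3.24 yr) = 1.8
Step 2: drop = 1.363 * 1.8 = 2.4534
Step 3: C_final = 94.84 - 2.4534 = 92.39%

92.39%


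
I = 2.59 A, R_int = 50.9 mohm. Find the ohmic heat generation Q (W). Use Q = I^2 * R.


Convert: R = 50.9 mohm = 0.0509 ohm
Q = I^2 * R = 2.59^2 * 0.0509 = 0.3414 W

0.3414 W


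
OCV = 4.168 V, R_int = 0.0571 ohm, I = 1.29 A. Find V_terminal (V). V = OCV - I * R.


IR drop = 1.29 * 0.0571 = 0.073659 V
V = 4.168 - 0.073659 = 4.094 V

4.094 V


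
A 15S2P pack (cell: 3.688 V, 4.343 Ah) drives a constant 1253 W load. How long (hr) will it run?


Step 1: E_pack = Ns * V_cell * Np * C_cell = 15 * 3.688 * 2 * 4.343 = 480.51 Wh
Step 2: t = E_pack / P = 480.51 / 1253 = 0.3835 hr

0.3835 hr


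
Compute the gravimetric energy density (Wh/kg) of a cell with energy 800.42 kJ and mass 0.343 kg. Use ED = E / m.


Convert: E = 800.42 kJ = 222.34 Wh
ED = E / m = 222.34 / 0.343 = 648.2 Wh/kg

648.2 Wh/kg


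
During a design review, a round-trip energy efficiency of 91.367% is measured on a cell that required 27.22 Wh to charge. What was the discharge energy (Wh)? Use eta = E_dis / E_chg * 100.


E_dis = eta/100 * E_chg = 91.367/100 * 27.22 = 24.87 Wh

24.87 Wh


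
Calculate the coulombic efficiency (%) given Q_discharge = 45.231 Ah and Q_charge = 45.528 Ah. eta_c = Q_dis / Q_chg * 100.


Coulombic efficiency = 45.231/45.528 * 100% = 99.35%

99.35%


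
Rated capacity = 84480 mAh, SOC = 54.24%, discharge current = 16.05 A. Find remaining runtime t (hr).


Convert: C_total = 84480 mAh = 84.48 Ah
Step 1: remaining = SOC/100 * C_total = 54.24/100 * 84.48 = 45.822 Ah
Step 2: t = remaining / I = 45.822 / 16.05 = 2.855 hr

2.855 hr


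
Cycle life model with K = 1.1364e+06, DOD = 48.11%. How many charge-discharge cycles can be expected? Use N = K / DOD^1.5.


DOD^1.5 = 333.7
N = K / DOD^1.5 = 1.1364e+06 / 333.7 = 3405

3405 cycles


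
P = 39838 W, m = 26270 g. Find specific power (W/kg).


Convert: m = 26270 g = 26.27 kg
SP = P / m = 39838 / 26.27 = 1516 W/kg

1516 W/kg


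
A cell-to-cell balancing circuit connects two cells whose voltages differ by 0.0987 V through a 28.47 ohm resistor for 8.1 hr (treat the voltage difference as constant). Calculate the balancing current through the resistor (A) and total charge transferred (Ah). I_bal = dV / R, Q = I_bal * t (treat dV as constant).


I_bal = dV / R = 0.0987 / 28.47 = 0.0034668 A
Q = I_bal * t = 0.0034668 * 8.1 = 0.02808 Ah

I=0.0034668 A, Q=0.02808 Ah


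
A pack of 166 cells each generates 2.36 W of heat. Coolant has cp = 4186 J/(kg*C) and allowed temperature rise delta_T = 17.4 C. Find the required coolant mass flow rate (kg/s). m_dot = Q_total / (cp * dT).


Q_total = 166 * 2.36 = 391.76 W
m_dot = Q_total / (cp * dT) = 391.76 / (4186 * 17.4) = 0.005379 kg/s

0.005379 kg/s


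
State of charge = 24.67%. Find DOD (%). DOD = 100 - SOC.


Complement of SOC: DOD = 100% - 24.67% = 75.33%

75.33%


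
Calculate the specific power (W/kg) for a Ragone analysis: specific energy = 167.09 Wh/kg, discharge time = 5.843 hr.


Specific power = 167.09 Wh/kg / 5.843 hr = 28.60 W/kg

28.60 W/kg


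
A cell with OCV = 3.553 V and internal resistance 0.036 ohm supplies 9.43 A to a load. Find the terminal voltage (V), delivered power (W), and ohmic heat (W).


Step 1: V_terminal = OCV - I*R = 3.553 - 9.43 * 0.036 = 3.2135 V
Step 2: P_out = V_terminal * I = 3.2135 * 9.43 = 30.30 W
Step 3: Q = I^2 * R = 9.43^2 * 0.036 = 3.201 W

V=3.2135 V, P=30.30 W, Q=3.201 W


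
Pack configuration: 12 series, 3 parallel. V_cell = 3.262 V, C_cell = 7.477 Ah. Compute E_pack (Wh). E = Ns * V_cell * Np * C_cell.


E = Ns * Vcell * Np * Ccell = 12 * 3.262 * 3 * 7.477 = 878.0 Wh

878.0 Wh


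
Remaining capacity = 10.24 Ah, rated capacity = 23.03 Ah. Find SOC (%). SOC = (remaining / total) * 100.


SOC% = 10.24 / 23.03 * 100 = 44.46%

44.46%


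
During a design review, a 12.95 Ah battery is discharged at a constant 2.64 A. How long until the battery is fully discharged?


Runtime = 12.95 Ah / 2.64 A = 4.905 hr

4.905 hr


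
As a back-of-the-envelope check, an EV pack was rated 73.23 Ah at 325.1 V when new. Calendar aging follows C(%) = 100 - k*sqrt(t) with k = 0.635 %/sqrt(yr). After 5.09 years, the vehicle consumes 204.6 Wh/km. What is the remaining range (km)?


Step 1: capacity retention = 100 - 0.635 * sqrt(5.09) = 100 - 0.635 * 2.2561 = 98.567%
Step 2: C_now = 73.23 * 98.567/100 = 72.181 Ah
Step 3: E_pack = V * C_now = 325.1 * 72.181 = 23466 Wh
Step 4: range = E_pack / consumption = 23466 / 204.6 = 114.7 km

114.7 km


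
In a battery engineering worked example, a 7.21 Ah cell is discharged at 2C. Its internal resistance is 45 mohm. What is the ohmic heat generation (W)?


Convert: R = 45 mohm = 0.045 ohm
Step 1: I = C_rate * capacity = 2 * 7.21 = 14.42 A
Step 2: Q = I^2 * R = 14.42^2 * 0.045 = 207.94 * 0.045 = 9.357 W

9.357 W


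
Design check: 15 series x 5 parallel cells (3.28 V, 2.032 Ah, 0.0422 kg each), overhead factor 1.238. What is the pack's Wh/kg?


Step 1: V_pack = 15 * 3.28 = 49.2 V
Step 2: C_pack = 5 * 2.032 = 10.16 Ah
Step 3: E_pack = V_pack * C_pack = 49.2 * 10.16 = 499.87 Wh
Step 4: m_pack = 15 * 5 * 0.0422 * 1.238 = 3.9183 kg
Step 5: ED = E_pack / m_pack = 499.87 / 3.9183 = 127.6 Wh/kg

127.6 Wh/kg


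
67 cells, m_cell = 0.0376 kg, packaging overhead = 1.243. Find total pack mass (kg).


Cell mass sum = 67 * 0.0376 = 2.5192 kg
With overhead 1.243: m_pack = 2.5192 * 1.243 = 3.131 kg

3.131 kg


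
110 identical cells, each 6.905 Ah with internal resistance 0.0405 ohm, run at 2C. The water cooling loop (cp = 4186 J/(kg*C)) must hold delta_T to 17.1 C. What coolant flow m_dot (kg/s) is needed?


Step 1: I = 2 * 6.905 = 13.81 A
Step 2: Q_cell = I^2 * R = 13.81^2 * 0.0405 = 7.724 W
Step 3: Q_total = 110 * 7.724 = 849.64 W
Step 4: m_dot = Q_total / (cp * dT) = 849.64 / (4186 * 17.1) = 0.01187 kg/s

0.01187 kg/s


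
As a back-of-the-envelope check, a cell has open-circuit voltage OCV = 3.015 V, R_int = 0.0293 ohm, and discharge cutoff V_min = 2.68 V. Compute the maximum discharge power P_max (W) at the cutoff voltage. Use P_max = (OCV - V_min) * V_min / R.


dV = OCV - V_min = 0.335 V (so I_max = dV / R)
P_max = dV * V_min / R = 0.335 * 2.68 / 0.0293 = 30.64 W

30.64 W


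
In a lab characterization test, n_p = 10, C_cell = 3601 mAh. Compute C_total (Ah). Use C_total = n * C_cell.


Convert: C_cell = 3601 mAh = 3.601 Ah
C_total = 10 * 3.601 = 36.01 Ah

36.01 Ah


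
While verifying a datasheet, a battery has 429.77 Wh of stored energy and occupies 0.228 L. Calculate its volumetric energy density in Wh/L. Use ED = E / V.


ED = E / V = 429.77 / 0.228 = 1885 Wh/L

1885 Wh/L


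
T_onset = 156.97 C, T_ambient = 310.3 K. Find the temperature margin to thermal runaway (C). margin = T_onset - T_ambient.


Convert: T_ambient = 310.3 K = 37.15 C
margin = 156.97 - 37.15 = 119.82 C

119.82 C


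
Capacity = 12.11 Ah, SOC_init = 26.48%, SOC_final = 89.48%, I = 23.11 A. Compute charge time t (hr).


delta_Ah = 12.11 * (89.48 - 26.48) / 100 = 7.6293 Ah
t = delta_Ah / I = 7.6293 / 23.11 = 0.3301 hr

0.3301 hr


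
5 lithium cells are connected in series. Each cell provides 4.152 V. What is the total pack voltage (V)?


With 5 cells in series at 4.152 V each, V_pack = 20.76 V

20.76 V


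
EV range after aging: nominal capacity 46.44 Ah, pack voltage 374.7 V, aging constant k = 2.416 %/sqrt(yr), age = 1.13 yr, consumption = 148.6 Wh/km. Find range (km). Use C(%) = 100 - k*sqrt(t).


Step 1: capacity retention = 100 - 2.416 * sqrt(1.13) = 100 - 2.416 * 1.063 = 97.432%
Step 2: C_now = 46.44 * 97.432/100 = 45.247 Ah
Step 3: E_pack = V * C_now = 374.7 * 45.247 = 16954 Wh
Step 4: range = E_pack / consumption = 16954 / 148.6 = 114.1 km

114.1 km


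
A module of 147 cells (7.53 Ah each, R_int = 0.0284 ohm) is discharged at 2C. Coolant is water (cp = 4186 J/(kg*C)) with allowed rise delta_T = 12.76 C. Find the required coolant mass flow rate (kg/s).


Step 1: I = 2 * 7.53 = 15.06 A
Step 2: Q_cell = I^2 * R = 15.06^2 * 0.0284 = 6.4412 W
Step 3: Q_total = 147 * 6.4412 = 946.86 W
Step 4: m_dot = Q_total / (cp * dT) = 946.86 / (4186 * 12.76) = 0.01773 kg/s

0.01773 kg/s


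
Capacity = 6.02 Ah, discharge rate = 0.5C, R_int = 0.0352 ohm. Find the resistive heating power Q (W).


Step 1: I = C_rate * capacity = 0.5 * 6.02 = 3.01 A
Step 2: Q = I^2 * R = 3.01^2 * 0.0352 = 9.0601 * 0.0352 = 0.3189 W

0.3189 W


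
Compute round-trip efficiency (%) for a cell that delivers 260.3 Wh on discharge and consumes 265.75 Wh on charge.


Round-trip efficiency = 260.3/265.75 * 100% = 97.95%

97.95%


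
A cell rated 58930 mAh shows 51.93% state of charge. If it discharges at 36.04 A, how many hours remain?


Convert: C_total = 58930 mAh = 58.93 Ah
Step 1: remaining = SOC/100 * C_total = 51.93/100 * 58.93 = 30.602 Ah
Step 2: t = remaining / I = 30.602 / 36.04 = 0.8491 hr

0.8491 hr


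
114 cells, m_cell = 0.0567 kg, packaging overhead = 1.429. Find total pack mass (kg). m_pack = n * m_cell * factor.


Cell mass sum = 114 * 0.0567 = 6.4638 kg
With overhead 1.429: m_pack = 6.4638 * 1.429 = 9.237 kg

9.237 kg


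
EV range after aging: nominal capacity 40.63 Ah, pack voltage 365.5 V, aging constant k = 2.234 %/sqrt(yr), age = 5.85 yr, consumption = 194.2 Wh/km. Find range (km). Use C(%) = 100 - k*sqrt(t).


Step 1: capacity retention = 100 - 2.234 * sqrt(5.85) = 100 - 2.234 * 2.4187 = 94.597%
Step 2: C_now = 40.63 * 94.597/100 = 38.435 Ah
Step 3: E_pack = V * C_now = 365.5 * 38.435 = 14048 Wh
Step 4: range = E_pack / consumption = 14048 / 194.2 = 72.34 km

72.34 km


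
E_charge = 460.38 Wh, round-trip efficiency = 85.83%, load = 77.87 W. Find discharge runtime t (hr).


Step 1: E_discharge = eta/100 * E_charge = 85.83/100 * 460.38 = 395.14 Wh
Step 2: t = E_discharge / P = 395.14 / 77.87 = 5.074 hr

5.074 hr


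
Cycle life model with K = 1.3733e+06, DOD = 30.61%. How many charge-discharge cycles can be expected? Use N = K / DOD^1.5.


Step 1: DOD^1.5 = 30.61^1.5 = 169.35
Step 2: N = 1.3733e+06 / 169.35 = 8109 cycles

8109 cycles


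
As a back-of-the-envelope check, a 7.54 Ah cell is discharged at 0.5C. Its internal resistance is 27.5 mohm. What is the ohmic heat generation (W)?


Convert: R = 27.5 mohm = 0.0275 ohm
Step 1: I = C_rate * capacity = 0.5 * 7.54 = 3.77 A
Step 2: Q = I^2 * R = 3.77^2 * 0.0275 = 14.213 * 0.0275 = 0.3909 W

0.3909 W


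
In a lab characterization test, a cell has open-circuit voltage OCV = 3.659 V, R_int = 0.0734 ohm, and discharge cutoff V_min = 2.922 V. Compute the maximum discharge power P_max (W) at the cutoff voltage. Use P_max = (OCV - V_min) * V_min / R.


dV = OCV - V_min = 0.737 V (so I_max = dV / R)
P_max = dV * V_min / R = 0.737 * 2.922 / 0.0734 = 29.34 W

29.34 W


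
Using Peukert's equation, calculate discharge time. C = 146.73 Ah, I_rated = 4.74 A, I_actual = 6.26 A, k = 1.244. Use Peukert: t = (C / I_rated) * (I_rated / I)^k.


Step 1: t_rated = C / I_rated = 146.73 / 4.74 = 30.956 hr
Step 2: ratio = 4.74 / 6.26 = 0.75719
Step 3: ratio^k = 0.75719^1.244 = 0.70751
Step 4: t = t_rated * ratio^k = 30.956 * 0.70751 = 21.90 hr

21.90 hr


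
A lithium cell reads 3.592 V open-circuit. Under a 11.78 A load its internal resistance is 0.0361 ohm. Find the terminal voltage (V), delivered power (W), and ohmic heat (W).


Step 1: V_terminal = OCV - I*R = 3.592 - 11.78 * 0.0361 = 3.1667 V
Step 2: P_out = V_terminal * I = 3.1667 * 11.78 = 37.30 W
Step 3: Q = I^2 * R = 11.78^2 * 0.0361 = 5.010 W

V=3.1667 V, P=37.30 W, Q=5.010 W


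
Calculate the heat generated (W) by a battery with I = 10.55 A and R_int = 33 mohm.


Convert: R = 33 mohm = 0.033 ohm
I^2 = 111.3
Q = 111.3 * 0.033 = 3.673 W

3.673 W


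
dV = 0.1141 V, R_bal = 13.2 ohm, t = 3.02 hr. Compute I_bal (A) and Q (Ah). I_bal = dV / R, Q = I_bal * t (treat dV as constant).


I_bal = dV / R = 0.1141 / 13.2 = 0.0086439 A
Q = I_bal * t = 0.0086439 * 3.02 = 0.02610 Ah

I=0.0086439 A, Q=0.02610 Ah


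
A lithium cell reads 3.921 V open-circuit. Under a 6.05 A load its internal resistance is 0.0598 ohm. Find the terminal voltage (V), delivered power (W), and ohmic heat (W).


Step 1: V_terminal = OCV - I*R = 3.921 - 6.05 * 0.0598 = 3.5592 V
Step 2: P_out = V_terminal * I = 3.5592 * 6.05 = 21.53 W
Step 3: Q = I^2 * R = 6.05^2 * 0.0598 = 2.189 W

V=3.5592 V, P=21.53 W, Q=2.189 W


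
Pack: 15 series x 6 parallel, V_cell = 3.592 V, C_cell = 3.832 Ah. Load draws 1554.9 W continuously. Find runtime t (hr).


Step 1: E_pack = Ns * V_cell * Np * C_cell = 15 * 3.592 * 6 * 3.832 = 1238.8 Wh
Step 2: t = E_pack / P = 1238.8 / 1554.9 = 0.7967 hr

0.7967 hr


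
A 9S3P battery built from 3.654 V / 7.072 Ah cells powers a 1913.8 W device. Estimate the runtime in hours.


Step 1: E_pack = Ns * V_cell * Np * C_cell = 9 * 3.654 * 3 * 7.072 = 697.71 Wh
Step 2: t = E_pack / P = 697.71 / 1913.8 = 0.3646 hr

0.3646 hr


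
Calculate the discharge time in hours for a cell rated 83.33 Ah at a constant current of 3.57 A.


t = capacity / current = 83.33 / 3.57 = 23.34 hr

23.34 hr


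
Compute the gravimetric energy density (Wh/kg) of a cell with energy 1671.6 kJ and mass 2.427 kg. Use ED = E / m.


Convert: E = 1671.6 kJ = 464.33 Wh
ED = E / m = 464.33 / 2.427 = 191.3 Wh/kg

191.3 Wh/kg


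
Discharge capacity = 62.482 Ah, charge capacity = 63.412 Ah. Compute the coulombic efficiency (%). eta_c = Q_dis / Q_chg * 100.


Coulombic efficiency = 62.482/63.412 * 100% = 98.53%

98.53%


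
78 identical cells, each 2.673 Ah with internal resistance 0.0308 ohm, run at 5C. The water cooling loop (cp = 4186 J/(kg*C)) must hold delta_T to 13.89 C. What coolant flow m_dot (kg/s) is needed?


Step 1: I = 5 * 2.673 = 13.365 A
Step 2: Q_cell = I^2 * R = 13.365^2 * 0.0308 = 5.5016 W
Step 3: Q_total = 78 * 5.5016 = 429.12 W
Step 4: m_dot = Q_total / (cp * dT) = 429.12 / (4186 * 13.89) = 0.007380 kg/s

0.007380 kg/s


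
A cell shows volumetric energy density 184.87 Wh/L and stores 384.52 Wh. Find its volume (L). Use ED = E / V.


V = E / ED = 384.52 / 184.87 = 2.080 L

2.080 L


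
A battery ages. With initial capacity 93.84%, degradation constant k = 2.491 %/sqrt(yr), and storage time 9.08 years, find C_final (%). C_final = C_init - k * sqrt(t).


sqrt(t) = sqrt(9.08) = 3.0133
C_final = 93.84 - 2.491 * 3.0133 = 86.33%

86.33%


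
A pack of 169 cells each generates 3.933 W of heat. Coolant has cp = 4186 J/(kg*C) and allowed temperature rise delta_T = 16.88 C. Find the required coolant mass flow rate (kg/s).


Q_total = 169 * 3.933 = 664.68 W
m_dot = Q_total / (cp * dT) = 664.68 / (4186 * 16.88) = 0.009407 kg/s

0.009407 kg/s


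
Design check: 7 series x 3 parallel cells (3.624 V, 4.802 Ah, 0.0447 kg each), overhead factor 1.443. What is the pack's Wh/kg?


Step 1: V_pack = 7 * 3.624 = 25.368 V
Step 2: C_pack = 3 * 4.802 = 14.406 Ah
Step 3: E_pack = V_pack * C_pack = 25.368 * 14.406 = 365.45 Wh
Step 4: m_pack = 7 * 3 * 0.0447 * 1.443 = 1.3545 kg
Step 5: ED = E_pack / m_pack = 365.45 / 1.3545 = 269.8 Wh/kg

269.8 Wh/kg


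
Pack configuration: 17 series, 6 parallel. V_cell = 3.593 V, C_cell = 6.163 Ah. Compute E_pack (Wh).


E = Ns * Vcell * Np * Ccell = 17 * 3.593 * 6 * 6.163 = 2259 Wh

2259 Wh


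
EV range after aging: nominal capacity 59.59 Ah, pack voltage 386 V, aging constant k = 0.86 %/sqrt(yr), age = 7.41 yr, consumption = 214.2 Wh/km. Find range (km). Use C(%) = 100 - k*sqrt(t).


Step 1: capacity retention = 100 - 0.86 * sqrt(7.41) = 100 - 0.86 * 2.7221 = 97.659%
Step 2: C_now = 59.59 * 97.659/100 = 58.195 Ah
Step 3: E_pack = V * C_now = 386 * 58.195 = 22463 Wh
Step 4: range = E_pack / consumption = 22463 / 214.2 = 104.9 km

104.9 km


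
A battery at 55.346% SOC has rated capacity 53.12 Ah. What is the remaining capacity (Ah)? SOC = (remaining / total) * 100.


remaining = SOC / 100 * total = 55.346 / 100 * 53.12 = 29.40 Ah

29.40 Ah


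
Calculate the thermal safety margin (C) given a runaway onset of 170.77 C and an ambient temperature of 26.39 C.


Safety margin = 170.77 C - 26.39 C = 144.38 C

144.38 C


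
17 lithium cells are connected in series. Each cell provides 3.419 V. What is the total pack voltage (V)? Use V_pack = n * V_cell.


Series voltages add: 17 * 3.419 V = 58.123 V

58.123 V


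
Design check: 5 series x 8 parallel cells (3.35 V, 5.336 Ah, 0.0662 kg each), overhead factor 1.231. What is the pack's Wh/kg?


Step 1: V_pack = 5 * 3.35 = 16.75 V
Step 2: C_pack = 8 * 5.336 = 42.688 Ah
Step 3: E_pack = V_pack * C_pack = 16.75 * 42.688 = 715.02 Wh
Step 4: m_pack = 5 * 8 * 0.0662 * 1.231 = 3.2597 kg
Step 5: ED = E_pack / m_pack = 715.02 / 3.2597 = 219.4 Wh/kg

219.4 Wh/kg


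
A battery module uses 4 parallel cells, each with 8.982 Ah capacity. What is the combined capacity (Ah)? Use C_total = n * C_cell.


Parallel capacities add: 4 * 8.982 Ah = 35.928 Ah

35.928 Ah


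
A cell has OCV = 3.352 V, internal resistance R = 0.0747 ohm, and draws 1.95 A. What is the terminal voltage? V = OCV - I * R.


IR drop = 1.95 * 0.0747 = 0.14567 V
V = 3.352 - 0.14567 = 3.206 V

3.206 V


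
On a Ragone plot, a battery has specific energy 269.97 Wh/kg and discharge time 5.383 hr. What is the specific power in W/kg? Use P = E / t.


P_specific = E / t = 269.97 / 5.383 = 50.15 W/kg

50.15 W/kg


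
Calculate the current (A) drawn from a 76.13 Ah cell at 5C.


I = C_rate * capacity = 5 * 76.13 = 380.65 A

380.65 A


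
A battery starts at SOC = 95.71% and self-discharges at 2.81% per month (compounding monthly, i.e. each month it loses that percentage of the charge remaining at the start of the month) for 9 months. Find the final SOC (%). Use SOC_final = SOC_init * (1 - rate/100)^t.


Monthly retention factor = 1 - 2.81/100 = 0.9719
Over 9 months: factor^9 = 0.77374
SOC_final = 95.71 * 0.77374 = 74.05%

74.05%


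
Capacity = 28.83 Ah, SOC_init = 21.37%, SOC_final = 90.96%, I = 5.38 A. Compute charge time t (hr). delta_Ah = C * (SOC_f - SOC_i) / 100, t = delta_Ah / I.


delta_Ah = 28.83 * (90.96 - 21.37) / 100 = 20.063 Ah
t = delta_Ah / I = 20.063 / 5.38 = 3.729 hr

3.729 hr


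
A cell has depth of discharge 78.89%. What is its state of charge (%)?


SOC = 100 - DOD = 100 - 78.89 = 21.11%

21.11%


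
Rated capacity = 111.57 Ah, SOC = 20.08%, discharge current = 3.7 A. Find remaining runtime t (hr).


Step 1: remaining = SOC/100 * C_total = 20.08/100 * 111.57 = 22.403 Ah
Step 2: t = remaining / I = 22.403 / 3.7 = 6.055 hr

6.055 hr


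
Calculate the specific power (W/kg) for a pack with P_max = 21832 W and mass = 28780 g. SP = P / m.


Convert: m = 28780 g = 28.78 kg
Specific power = 21832 W / 28.78 kg = 758.6 W/kg

758.6 W/kg


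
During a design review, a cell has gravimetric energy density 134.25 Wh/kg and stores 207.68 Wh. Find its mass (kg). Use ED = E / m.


m = E / ED = 207.68 / 134.25 = 1.547 kg

1.547 kg


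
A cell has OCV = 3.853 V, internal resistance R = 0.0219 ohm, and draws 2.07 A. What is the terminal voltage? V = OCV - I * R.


IR drop = 2.07 * 0.0219 = 0.045333 V
V = 3.853 - 0.045333 = 3.808 V

3.808 V


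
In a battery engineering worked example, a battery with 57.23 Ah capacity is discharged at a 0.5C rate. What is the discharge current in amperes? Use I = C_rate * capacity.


I = C_rate * capacity = 0.5 * 57.23 = 28.615 A

28.615 A


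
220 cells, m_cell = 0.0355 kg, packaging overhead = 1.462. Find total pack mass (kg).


m_pack = n * m_cell * overhead = 220 * 0.0355 * 1.462 = 11.42 kg

11.42 kg


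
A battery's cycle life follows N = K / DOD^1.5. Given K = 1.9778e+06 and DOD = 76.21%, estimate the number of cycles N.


DOD^1.5 = 665.3
N = K / DOD^1.5 = 1.9778e+06 / 665.3 = 2973

2973 cycles


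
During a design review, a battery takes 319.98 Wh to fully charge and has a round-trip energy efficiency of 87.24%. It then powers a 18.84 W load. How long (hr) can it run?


Step 1: E_discharge = eta/100 * E_charge = 87.24/100 * 319.98 = 279.15 Wh
Step 2: t = E_discharge / P = 279.15 / 18.84 = 14.82 hr

14.82 hr


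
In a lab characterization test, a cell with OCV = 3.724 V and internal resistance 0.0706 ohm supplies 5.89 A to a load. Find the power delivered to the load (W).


Step 1: V_terminal = OCV - I*R = 3.724 - 5.89 * 0.0706 = 3.3082 V
Step 2: P_out = V_terminal * I = 3.3082 * 5.89 = 19.49 W

19.49 W


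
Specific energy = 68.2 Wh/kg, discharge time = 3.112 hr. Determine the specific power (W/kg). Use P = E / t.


Specific power = 68.2 Wh/kg / 3.112 hr = 21.92 W/kg

21.92 W/kg


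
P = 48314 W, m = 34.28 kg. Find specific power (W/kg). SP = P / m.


Specific power = 48314 W / 34.28 kg = 1409 W/kg

1409 W/kg


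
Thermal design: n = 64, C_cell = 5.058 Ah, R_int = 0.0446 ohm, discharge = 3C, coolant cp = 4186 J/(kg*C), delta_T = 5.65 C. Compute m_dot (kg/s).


Step 1: I = 3 * 5.058 = 15.174 A
Step 2: Q_cell = I^2 * R = 15.174^2 * 0.0446 = 10.269 W
Step 3: Q_total = 64 * 10.269 = 657.22 W
Step 4: m_dot = Q_total / (cp * dT) = 657.22 / (4186 * 5.65) = 0.02779 kg/s

0.02779 kg/s


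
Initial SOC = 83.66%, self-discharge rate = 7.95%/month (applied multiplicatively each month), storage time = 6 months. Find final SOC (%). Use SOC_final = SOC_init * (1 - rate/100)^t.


Monthly retention factor = 1 - 7.95/100 = 0.9205
Over 6 months: factor^6 = 0.60833
SOC_final = 83.66 * 0.60833 = 50.89%

50.89%


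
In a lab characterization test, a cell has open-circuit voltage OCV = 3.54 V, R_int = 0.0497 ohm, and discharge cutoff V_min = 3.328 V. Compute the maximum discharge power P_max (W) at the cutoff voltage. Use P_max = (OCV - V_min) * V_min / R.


dV = OCV - V_min = 0.212 V (so I_max = dV / R)
P_max = dV * V_min / R = 0.212 * 3.328 / 0.0497 = 14.20 W

14.20 W


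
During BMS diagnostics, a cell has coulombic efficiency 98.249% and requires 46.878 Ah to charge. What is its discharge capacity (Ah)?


Q_dis = eta/100 * Q_chg = 98.249/100 * 46.878 = 46.06 Ah

46.06 Ah


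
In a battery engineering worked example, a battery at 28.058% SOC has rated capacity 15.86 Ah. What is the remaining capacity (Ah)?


remaining = SOC / 100 * total = 28.058 / 100 * 15.86 = 4.450 Ah

4.450 Ah


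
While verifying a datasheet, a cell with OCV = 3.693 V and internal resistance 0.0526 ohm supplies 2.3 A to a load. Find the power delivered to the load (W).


Step 1: V_terminal = OCV - I*R = 3.693 - 2.3 * 0.0526 = 3.572 V
Step 2: P_out = V_terminal * I = 3.572 * 2.3 = 8.216 W

8.216 W


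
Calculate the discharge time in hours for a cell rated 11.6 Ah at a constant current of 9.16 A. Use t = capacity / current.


t = capacity / current = 11.6 / 9.16 = 1.266 hr

1.266 hr


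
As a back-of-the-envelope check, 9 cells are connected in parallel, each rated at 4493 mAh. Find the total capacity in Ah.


Convert: C_cell = 4493 mAh = 4.493 Ah
C_total = 9 * 4.493 = 40.437 Ah

40.437 Ah


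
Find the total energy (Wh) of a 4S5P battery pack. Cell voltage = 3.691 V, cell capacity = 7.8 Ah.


E = Ns * Vcell * Np * Ccell = 4 * 3.691 * 5 * 7.8 = 575.8 Wh

575.8 Wh


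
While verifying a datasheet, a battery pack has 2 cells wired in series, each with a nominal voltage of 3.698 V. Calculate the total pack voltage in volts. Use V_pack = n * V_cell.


Series voltages add: 2 * 3.698 V = 7.396 V

7.396 V


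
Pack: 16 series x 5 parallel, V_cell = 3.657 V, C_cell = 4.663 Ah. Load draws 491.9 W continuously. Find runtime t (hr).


Step 1: E_pack = Ns * V_cell * Np * C_cell = 16 * 3.657 * 5 * 4.663 = 1364.2 Wh
Step 2: t = E_pack / P = 1364.2 / 491.9 = 2.773 hr

2.773 hr


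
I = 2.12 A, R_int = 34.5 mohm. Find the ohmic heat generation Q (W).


Convert: R = 34.5 mohm = 0.0345 ohm
Q = I^2 * R = 2.12^2 * 0.0345 = 0.1551 W

0.1551 W


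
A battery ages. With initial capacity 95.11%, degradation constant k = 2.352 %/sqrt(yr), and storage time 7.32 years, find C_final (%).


sqrt(t) = sqrt(7.32) = 2.7055
C_final = 95.11 - 2.352 * 2.7055 = 88.75%

88.75%


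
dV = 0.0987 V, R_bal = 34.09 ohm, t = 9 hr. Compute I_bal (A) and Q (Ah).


First, Ohm's law: I_bal = 0.0987 V / 34.09 ohm = 0.0028953 A
Then Q = I * t = 0.0028953 A * 9 hr = 0.02606 Ah

I=0.0028953 A, Q=0.02606 Ah


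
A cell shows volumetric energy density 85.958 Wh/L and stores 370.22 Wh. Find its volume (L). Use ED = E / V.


V = E / ED = 370.22 / 85.958 = 4.307 L

4.307 L


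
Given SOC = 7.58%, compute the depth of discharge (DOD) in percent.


DOD = 100 - SOC = 100 - 7.58 = 92.42%

92.42%


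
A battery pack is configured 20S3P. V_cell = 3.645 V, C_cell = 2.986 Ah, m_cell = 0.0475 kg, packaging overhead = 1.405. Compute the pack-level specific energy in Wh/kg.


Step 1: V_pack = 20 * 3.645 = 72.9 V
Step 2: C_pack = 3 * 2.986 = 8.958 Ah
Step 3: E_pack = V_pack * C_pack = 72.9 * 8.958 = 653.04 Wh
Step 4: m_pack = 20 * 3 * 0.0475 * 1.405 = 4.0043 kg
Step 5: ED = E_pack / m_pack = 653.04 / 4.0043 = 163.1 Wh/kg

163.1 Wh/kg


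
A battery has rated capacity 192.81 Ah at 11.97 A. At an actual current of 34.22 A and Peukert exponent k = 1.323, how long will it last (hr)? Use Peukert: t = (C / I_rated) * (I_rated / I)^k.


t_rated = C / I_rated = 192.81 / 11.97 = 16.108 hr
(I_rated/I)^k = (0.3498)^1.323 = 0.24916
t = t_rated * (I_rated/I)^k = 16.108 * 0.24916 = 4.013 hr

4.013 hr


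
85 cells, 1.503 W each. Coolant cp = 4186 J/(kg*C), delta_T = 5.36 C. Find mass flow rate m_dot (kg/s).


Q_total = 85 * 1.503 = 127.76 W
m_dot = Q_total / (cp * dT) = 127.76 / (4186 * 5.36) = 0.005694 kg/s

0.005694 kg/s


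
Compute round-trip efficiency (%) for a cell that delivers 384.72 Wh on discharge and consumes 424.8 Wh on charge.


eta_e = E_dis / E_chg * 100 = 384.72 / 424.8 * 100 = 90.56%

90.56%


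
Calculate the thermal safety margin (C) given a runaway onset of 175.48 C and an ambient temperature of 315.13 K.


Convert: T_ambient = 315.13 K = 41.98 C
margin = 175.48 - 41.98 = 133.5 C

133.5 C


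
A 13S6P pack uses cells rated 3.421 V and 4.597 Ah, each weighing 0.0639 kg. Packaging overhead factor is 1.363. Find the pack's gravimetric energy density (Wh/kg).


Step 1: V_pack = 13 * 3.421 = 44.473 V
Step 2: C_pack = 6 * 4.597 = 27.582 Ah
Step 3: E_pack = V_pack * C_pack = 44.473 * 27.582 = 1226.7 Wh
Step 4: m_pack = 13 * 6 * 0.0639 * 1.363 = 6.7935 kg
Step 5: ED = E_pack / m_pack = 1226.7 / 6.7935 = 180.6 Wh/kg

180.6 Wh/kg


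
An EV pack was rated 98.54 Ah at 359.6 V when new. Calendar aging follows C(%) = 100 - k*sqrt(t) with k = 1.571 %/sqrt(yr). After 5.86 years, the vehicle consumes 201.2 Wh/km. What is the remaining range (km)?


Step 1: capacity retention = 100 - 1.571 * sqrt(5.86) = 100 - 1.571 * 2.4207 = 96.197%
Step 2: C_now = 98.54 * 96.197/100 = 94.793 Ah
Step 3: E_pack = V * C_now = 359.6 * 94.793 = 34088 Wh
Step 4: range = E_pack / consumption = 34088 / 201.2 = 169.4 km

169.4 km


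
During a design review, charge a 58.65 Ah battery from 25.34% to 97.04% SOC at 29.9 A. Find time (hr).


Step 1: dSOC = 97.04% - 25.34% = 71.7%
Step 2: delta_Ah = 58.65 * 71.7 / 100 = 42.052 Ah
Step 3: t = 42.052 / 29.9 = 1.406 hr

1.406 hr


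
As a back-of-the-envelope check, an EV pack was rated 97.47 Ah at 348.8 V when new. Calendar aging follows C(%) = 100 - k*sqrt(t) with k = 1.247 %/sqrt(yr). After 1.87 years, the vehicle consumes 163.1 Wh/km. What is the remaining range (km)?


Step 1: capacity retention = 100 - 1.247 * sqrt(1.87) = 100 - 1.247 * 1.3675 = 98.295%
Step 2: C_now = 97.47 * 98.295/100 = 95.808 Ah
Step 3: E_pack = V * C_now = 348.8 * 95.808 = 33418 Wh
Step 4: range = E_pack / consumption = 33418 / 163.1 = 204.9 km

204.9 km


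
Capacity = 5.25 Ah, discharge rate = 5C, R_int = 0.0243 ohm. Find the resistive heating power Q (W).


Step 1: I = C_rate * capacity = 5 * 5.25 = 26.25 A
Step 2: Q = I^2 * R = 26.25^2 * 0.0243 = 689.06 * 0.0243 = 16.74 W

16.74 W


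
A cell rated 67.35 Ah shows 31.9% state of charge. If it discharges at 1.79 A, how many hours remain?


Step 1: remaining = SOC/100 * C_total = 31.9/100 * 67.35 = 21.485 Ah
Step 2: t = remaining / I = 21.485 / 1.79 = 12.00 hr

12.00 hr


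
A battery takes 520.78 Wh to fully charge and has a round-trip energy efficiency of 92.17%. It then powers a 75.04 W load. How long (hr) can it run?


Step 1: E_discharge = eta/100 * E_charge = 92.17/100 * 520.78 = 480 Wh
Step 2: t = E_discharge / P = 480 / 75.04 = 6.397 hr

6.397 hr


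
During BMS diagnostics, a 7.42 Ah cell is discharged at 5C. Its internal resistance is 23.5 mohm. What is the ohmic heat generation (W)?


Convert: R = 23.5 mohm = 0.0235 ohm
Step 1: I = C_rate * capacity = 5 * 7.42 = 37.1 A
Step 2: Q = I^2 * R = 37.1^2 * 0.0235 = 1376.4 * 0.0235 = 32.35 W

32.35 W


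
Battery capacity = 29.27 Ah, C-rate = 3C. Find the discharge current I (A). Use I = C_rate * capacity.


I = C_rate * capacity = 3 * 29.27 = 87.81 A

87.81 A


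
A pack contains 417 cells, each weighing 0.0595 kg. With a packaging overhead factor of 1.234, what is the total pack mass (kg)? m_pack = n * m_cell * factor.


m_pack = n * m_cell * overhead = 417 * 0.0595 * 1.234 = 30.62 kg

30.62 kg


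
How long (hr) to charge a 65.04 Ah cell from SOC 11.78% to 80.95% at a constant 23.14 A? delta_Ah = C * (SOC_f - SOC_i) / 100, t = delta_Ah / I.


delta_Ah = 65.04 * (80.95 - 11.78) / 100 = 44.988 Ah
t = delta_Ah / I = 44.988 / 23.14 = 1.944 hr

1.944 hr


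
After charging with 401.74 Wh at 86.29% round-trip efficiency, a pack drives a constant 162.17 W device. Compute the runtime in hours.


Step 1: E_discharge = eta/100 * E_charge = 86.29/100 * 401.74 = 346.66 Wh
Step 2: t = E_discharge / P = 346.66 / 162.17 = 2.138 hr

2.138 hr


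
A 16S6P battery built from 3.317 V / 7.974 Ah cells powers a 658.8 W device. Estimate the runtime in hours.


Step 1: E_pack = Ns * V_cell * Np * C_cell = 16 * 3.317 * 6 * 7.974 = 2539.2 Wh
Step 2: t = E_pack / P = 2539.2 / 658.8 = 3.854 hr

3.854 hr


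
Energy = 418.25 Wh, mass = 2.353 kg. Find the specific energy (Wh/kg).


Specific energy = 418.25 Wh / 2.353 kg = 177.8 Wh/kg

177.8 Wh/kg


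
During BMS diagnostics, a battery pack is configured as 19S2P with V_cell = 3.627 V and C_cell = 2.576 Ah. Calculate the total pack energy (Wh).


V_pack = 19 * 3.627 = 68.913 V
C_pack = 2 * 2.576 = 5.152 Ah
E = V_pack * C_pack = 68.913 * 5.152 = 355.0 Wh

355.0 Wh


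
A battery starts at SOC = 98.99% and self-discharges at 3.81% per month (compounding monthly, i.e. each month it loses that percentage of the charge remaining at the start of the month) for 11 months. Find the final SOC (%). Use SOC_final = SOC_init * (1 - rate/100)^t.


decay = (1 - 3.81/100)^11 = 0.65227
SOC_final = 98.99 * 0.65227 = 64.57%

64.57%


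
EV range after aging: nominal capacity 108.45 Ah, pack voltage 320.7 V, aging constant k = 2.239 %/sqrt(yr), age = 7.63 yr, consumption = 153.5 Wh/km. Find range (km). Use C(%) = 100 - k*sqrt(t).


Step 1: capacity retention = 100 - 2.239 * sqrt(7.63) = 100 - 2.239 * 2.7622 = 93.815%
Step 2: C_now = 108.45 * 93.815/100 = 101.74 Ah
Step 3: E_pack = V * C_now = 320.7 * 101.74 = 32628 Wh
Step 4: range = E_pack / consumption = 32628 / 153.5 = 212.6 km

212.6 km


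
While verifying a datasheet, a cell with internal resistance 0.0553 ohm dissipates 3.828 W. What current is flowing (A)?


I = sqrt(Q / R) = sqrt(3.828 / 0.0553) = sqrt(69.222) = 8.320 A

8.320 A


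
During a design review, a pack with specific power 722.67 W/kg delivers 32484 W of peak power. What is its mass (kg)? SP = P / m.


m = P / SP = 32484 / 722.67 = 44.95 kg

44.95 kg


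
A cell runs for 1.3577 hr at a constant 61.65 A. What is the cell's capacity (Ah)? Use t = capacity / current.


C = I * t = 61.65 * 1.3577 = 83.70 Ah

83.70 Ah


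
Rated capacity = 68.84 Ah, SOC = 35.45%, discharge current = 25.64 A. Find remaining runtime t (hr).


Step 1: remaining = SOC/100 * C_total = 35.45/100 * 68.84 = 24.404 Ah
Step 2: t = remaining / I = 24.404 / 25.64 = 0.9518 hr

0.9518 hr


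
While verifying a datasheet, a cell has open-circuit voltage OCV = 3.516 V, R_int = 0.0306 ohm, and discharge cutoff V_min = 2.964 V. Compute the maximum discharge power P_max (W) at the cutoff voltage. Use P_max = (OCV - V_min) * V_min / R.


P_max = (OCV - V_min) * V_min / R = (3.516 - 2.964) * 2.964 / 0.0306 = 0.552 * 2.964 / 0.0306 = 53.47 W

53.47 W


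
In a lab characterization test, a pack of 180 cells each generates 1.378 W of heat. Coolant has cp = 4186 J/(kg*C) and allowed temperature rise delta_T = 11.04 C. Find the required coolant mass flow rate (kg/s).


Q_total = 180 * 1.378 = 248.04 W
m_dot = Q_total / (cp * dT) = 248.04 / (4186 * 11.04) = 0.005367 kg/s

0.005367 kg/s


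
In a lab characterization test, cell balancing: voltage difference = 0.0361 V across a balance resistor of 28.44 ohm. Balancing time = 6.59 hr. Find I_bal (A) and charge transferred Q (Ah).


First, Ohm's law: I_bal = 0.0361 V / 28.44 ohm = 0.0012693 A
Then Q = I * t = 0.0012693 A * 6.59 hr = 0.008365 Ah

I=0.0012693 A, Q=0.008365 Ah


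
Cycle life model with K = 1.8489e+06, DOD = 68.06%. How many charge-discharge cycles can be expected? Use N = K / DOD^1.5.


Step 1: DOD^1.5 = 68.06^1.5 = 561.48
Step 2: N = 1.8489e+06 / 561.48 = 3293 cycles

3293 cycles


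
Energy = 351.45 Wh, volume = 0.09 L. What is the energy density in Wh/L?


ED = E / V = 351.45 / 0.09 = 3905 Wh/L

3905 Wh/L


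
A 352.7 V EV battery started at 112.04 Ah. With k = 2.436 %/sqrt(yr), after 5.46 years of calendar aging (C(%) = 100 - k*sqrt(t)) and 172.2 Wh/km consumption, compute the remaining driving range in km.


Step 1: capacity retention = 100 - 2.436 * sqrt(5.46) = 100 - 2.436 * 2.3367 = 94.308%
Step 2: C_now = 112.04 * 94.308/100 = 105.66 Ah
Step 3: E_pack = V * C_now = 352.7 * 105.66 = 37266 Wh
Step 4: range = E_pack / consumption = 37266 / 172.2 = 216.4 km

216.4 km


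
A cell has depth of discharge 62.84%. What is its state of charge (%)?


SOC = 100 - DOD = 100 - 62.84 = 37.16%

37.16%


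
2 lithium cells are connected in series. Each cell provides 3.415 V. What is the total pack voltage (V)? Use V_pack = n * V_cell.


With 2 cells in series at 3.415 V each, V_pack = 6.83 V

6.83 V


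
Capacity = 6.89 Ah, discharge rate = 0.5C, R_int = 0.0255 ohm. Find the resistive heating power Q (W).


Step 1: I = C_rate * capacity = 0.5 * 6.89 = 3.445 A
Step 2: Q = I^2 * R = 3.445^2 * 0.0255 = 11.868 * 0.0255 = 0.3026 W

0.3026 W


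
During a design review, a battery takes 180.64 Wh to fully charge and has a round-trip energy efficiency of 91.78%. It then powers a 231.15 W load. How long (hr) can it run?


Step 1: E_discharge = eta/100 * E_charge = 91.78/100 * 180.64 = 165.79 Wh
Step 2: t = E_discharge / P = 165.79 / 231.15 = 0.7172 hr

0.7172 hr


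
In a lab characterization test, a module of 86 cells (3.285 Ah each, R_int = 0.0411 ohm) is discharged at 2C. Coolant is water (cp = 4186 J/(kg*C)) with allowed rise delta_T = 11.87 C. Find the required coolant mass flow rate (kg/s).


Step 1: I = 2 * 3.285 = 6.57 A
Step 2: Q_cell = I^2 * R = 6.57^2 * 0.0411 = 1.7741 W
Step 3: Q_total = 86 * 1.7741 = 152.57 W
Step 4: m_dot = Q_total / (cp * dT) = 152.57 / (4186 * 11.87) = 0.003071 kg/s

0.003071 kg/s


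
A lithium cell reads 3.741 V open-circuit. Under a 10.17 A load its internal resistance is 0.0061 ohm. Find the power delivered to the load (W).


Step 1: V_terminal = OCV - I*R = 3.741 - 10.17 * 0.0061 = 3.679 V
Step 2: P_out = V_terminal * I = 3.679 * 10.17 = 37.42 W

37.42 W


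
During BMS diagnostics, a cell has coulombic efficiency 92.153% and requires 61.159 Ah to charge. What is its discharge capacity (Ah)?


Q_dis = eta/100 * Q_chg = 92.153/100 * 61.159 = 56.36 Ah

56.36 Ah


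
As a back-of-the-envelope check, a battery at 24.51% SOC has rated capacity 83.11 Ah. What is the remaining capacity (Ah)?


remaining = SOC / 100 * total = 24.51 / 100 * 83.11 = 20.37 Ah

20.37 Ah


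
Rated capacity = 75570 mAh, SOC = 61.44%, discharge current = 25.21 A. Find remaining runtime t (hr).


Convert: C_total = 75570 mAh = 75.57 Ah
Step 1: remaining = SOC/100 * C_total = 61.44/100 * 75.57 = 46.43 Ah
Step 2: t = remaining / I = 46.43 / 25.21 = 1.842 hr

1.842 hr


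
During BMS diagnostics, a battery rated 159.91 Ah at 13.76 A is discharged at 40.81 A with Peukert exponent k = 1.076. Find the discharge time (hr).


Step 1: t_rated = C / I_rated = 159.91 / 13.76 = 11.621 hr
Step 2: ratio = 13.76 / 40.81 = 0.33717
Step 3: ratio^k = 0.33717^1.076 = 0.31043
Step 4: t = t_rated * ratio^k = 11.621 * 0.31043 = 3.608 hr

3.608 hr


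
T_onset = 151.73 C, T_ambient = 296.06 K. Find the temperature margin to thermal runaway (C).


Convert: T_ambient = 296.06 K = 22.91 C
margin = 151.73 - 22.91 = 128.82 C

128.82 C


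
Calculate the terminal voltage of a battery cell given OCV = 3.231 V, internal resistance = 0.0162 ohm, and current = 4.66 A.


V = OCV - I*R = 3.231 - 4.66 * 0.0162 = 3.156 V

3.156 V


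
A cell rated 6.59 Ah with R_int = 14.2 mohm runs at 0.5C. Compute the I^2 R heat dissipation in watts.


Convert: R = 14.2 mohm = 0.0142 ohm
Step 1: I = C_rate * capacity = 0.5 * 6.59 = 3.295 A
Step 2: Q = I^2 * R = 3.295^2 * 0.0142 = 10.857 * 0.0142 = 0.1542 W

0.1542 W
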